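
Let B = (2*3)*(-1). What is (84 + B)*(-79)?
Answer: -6162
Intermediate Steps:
B = -6 (B = 6*(-1) = -6)
(84 + B)*(-79) = (84 - 6)*(-79) = 78*(-79) = -6162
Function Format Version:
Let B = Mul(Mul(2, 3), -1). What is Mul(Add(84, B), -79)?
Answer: -6162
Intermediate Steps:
B = -6 (B = Mul(6, -1) = -6)
Mul(Add(84, B), -79) = Mul(Add(84, -6), -79) = Mul(78, -79) = -6162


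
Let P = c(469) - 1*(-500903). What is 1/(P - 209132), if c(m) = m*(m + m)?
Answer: 1/731693 ≈ 1.3667e-6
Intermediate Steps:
c(m) = 2*m**2 (c(m) = m*(2*m) = 2*m**2)
P = 940825 (P = 2*469**2 - 1*(-500903) = 2*219961 + 500903 = 439922 + 500903 = 940825)
1/(P - 209132) = 1/(940825 - 209132) = 1/731693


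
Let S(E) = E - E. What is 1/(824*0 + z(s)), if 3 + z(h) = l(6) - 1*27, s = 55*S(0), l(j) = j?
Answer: -1/24 ≈ -0.041667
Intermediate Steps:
S(E) = 0
s = 0 (s = 55*0 = 0)
z(h) = -24 (z(h) = -3 + (6 - 1*27) = -3 + (6 - 27) = -3 - 21 = -24)
1/(824*0 + z(s)) = 1/(824*0 - 24) = 1/(0 - 24) = 1/(-24) = -1/24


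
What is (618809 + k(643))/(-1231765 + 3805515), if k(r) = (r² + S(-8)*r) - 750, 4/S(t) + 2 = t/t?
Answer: 514468/1286875 ≈ 0.39978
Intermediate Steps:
S(t) = -4 (S(t) = 4/(-2 + t/t) = 4/(-2 + 1) = 4/(-1) = 4*(-1) = -4)
k(r) = -750 + r² - 4*r (k(r) = (r² - 4*r) - 750 = -750 + r² - 4*r)
(618809 + k(643))/(-1231765 + 3805515) = (618809 + (-750 + 643² - 4*643))/(-1231765 + 3805515) = (618809 + (-750 + 413449 - 2572))/2573750 = (618809 + 410127)*(1/2573750) = 1028936*(1/2573750) = 514468/1286875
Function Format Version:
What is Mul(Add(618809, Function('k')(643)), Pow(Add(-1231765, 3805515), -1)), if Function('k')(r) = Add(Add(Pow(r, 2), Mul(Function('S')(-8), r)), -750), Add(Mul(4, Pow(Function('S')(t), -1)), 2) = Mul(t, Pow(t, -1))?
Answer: Rational(514468, 1286875) ≈ 0.39978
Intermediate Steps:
Function('S')(t) = -4 (Function('S')(t) = Mul(4, Pow(Add(-2, Mul(t, Pow(t, -1))), -1)) = Mul(4, Pow(Add(-2, 1), -1)) = Mul(4, Pow(-1, -1)) = Mul(4, -1) = -4)
Function('k')(r) = Add(-750, Pow(r, 2), Mul(-4, r)) (Function('k')(r) = Add(Add(Pow(r, 2), Mul(-4, r)), -750) = Add(-750, Pow(r, 2), Mul(-4, r)))
Mul(Add(618809, Function('k')(643)), Pow(Add(-1231765, 3805515), -1)) = Mul(Add(618809, Add(-750, Pow(643, 2), Mul(-4, 643))), Pow(Add(-1231765, 3805515), -1)) = Mul(Add(618809, Add(-750, 413449, -2572)), Pow(2573750, -1)) = Mul(Add(618809, 410127), Rational(1, 2573750)) = Mul(1028936, Rational(1, 2573750)) = Rational(514468, 1286875)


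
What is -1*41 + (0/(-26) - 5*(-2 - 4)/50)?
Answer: -202/5 ≈ -40.400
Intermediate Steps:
-1*41 + (0/(-26) - 5*(-2 - 4)/50) = -41 + (0*(-1/26) - 5*(-6)*(1/50)) = -41 + (0 + 30*(1/50)) = -41 + (0 + 3/5) = -41 + 3/5 = -202/5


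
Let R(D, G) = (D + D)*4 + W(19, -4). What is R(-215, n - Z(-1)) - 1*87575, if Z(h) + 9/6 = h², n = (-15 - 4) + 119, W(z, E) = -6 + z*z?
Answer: -88940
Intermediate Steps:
W(z, E) = -6 + z²
n = 100 (n = -19 + 119 = 100)
Z(h) = -3/2 + h²
R(D, G) = 355 + 8*D (R(D, G) = (D + D)*4 + (-6 + 19²) = (2*D)*4 + (-6 + 361) = 8*D + 355 = 355 + 8*D)
R(-215, n - Z(-1)) - 1*87575 = (355 + 8*(-215)) - 1*87575 = (355 - 1720) - 87575 = -1365 - 87575 = -88940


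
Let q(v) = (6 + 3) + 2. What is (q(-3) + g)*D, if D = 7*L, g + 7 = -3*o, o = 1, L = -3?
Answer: -21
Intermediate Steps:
g = -10 (g = -7 - 3*1 = -7 - 3 = -10)
D = -21 (D = 7*(-3) = -21)
q(v) = 11 (q(v) = 9 + 2 = 11)
(q(-3) + g)*D = (11 - 10)*(-21) = 1*(-21) = -21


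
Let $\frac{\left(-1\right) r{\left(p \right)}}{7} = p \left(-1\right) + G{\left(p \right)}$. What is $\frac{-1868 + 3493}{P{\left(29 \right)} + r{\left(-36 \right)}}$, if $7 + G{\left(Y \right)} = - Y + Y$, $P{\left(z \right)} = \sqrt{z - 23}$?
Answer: $- \frac{329875}{41203} - \frac{1625 \sqrt{6}}{41203} \approx -8.1027$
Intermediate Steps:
$P{\left(z \right)} = \sqrt{-23 + z}$
$G{\left(Y \right)} = -7$ ($G{\left(Y \right)} = -7 + \left(- Y + Y\right) = -7 + 0 = -7$)
$r{\left(p \right)} = 49 + 7 p$ ($r{\left(p \right)} = - 7 \left(p \left(-1\right) - 7\right) = - 7 \left(- p - 7\right) = - 7 \left(-7 - p\right) = 49 + 7 p$)
$\frac{-1868 + 3493}{P{\left(29 \right)} + r{\left(-36 \right)}} = \frac{-1868 + 3493}{\sqrt{-23 + 29} + \left(49 + 7 \left(-36\right)\right)} = \frac{1625}{\sqrt{6} + \left(49 - 252\right)} = \frac{1625}{\sqrt{6} - 203} = \frac{1625}{-203 + \sqrt{6}}$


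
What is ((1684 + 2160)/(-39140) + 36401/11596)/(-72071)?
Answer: -345040029/8177670067060 ≈ -4.2193e-5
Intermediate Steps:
((1684 + 2160)/(-39140) + 36401/11596)/(-72071) = (3844*(-1/39140) + 36401*(1/11596))*(-1/72071) = (-961/9785 + 36401/11596)*(-1/72071) = (345040029/113466860)*(-1/72071) = -345040029/8177670067060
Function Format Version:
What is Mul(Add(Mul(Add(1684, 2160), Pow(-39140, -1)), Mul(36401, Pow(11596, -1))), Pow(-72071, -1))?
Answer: Rational(-345040029, 8177670067060) ≈ -4.2193e-5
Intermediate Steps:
Mul(Add(Mul(Add(1684, 2160), Pow(-39140, -1)), Mul(36401, Pow(11596, -1))), Pow(-72071, -1)) = Mul(Add(Mul(3844, Rational(-1, 39140)), Mul(36401, Rational(1, 11596))), Rational(-1, 72071)) = Mul(Add(Rational(-961, 9785), Rational(36401, 11596)), Rational(-1, 72071)) = Mul(Rational(345040029, 113466860), Rational(-1, 72071)) = Rational(-345040029, 8177670067060)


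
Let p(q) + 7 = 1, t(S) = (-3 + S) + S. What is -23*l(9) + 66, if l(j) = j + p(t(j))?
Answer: -3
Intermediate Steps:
t(S) = -3 + 2*S
p(q) = -6 (p(q) = -7 + 1 = -6)
l(j) = -6 + j (l(j) = j - 6 = -6 + j)
-23*l(9) + 66 = -23*(-6 + 9) + 66 = -23*3 + 66 = -69 + 66 = -3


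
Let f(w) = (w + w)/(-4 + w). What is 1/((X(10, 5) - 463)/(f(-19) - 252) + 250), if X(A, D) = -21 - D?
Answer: 5758/1450747 ≈ 0.0039690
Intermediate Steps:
f(w) = 2*w/(-4 + w) (f(w) = (2*w)/(-4 + w) = 2*w/(-4 + w))
1/((X(10, 5) - 463)/(f(-19) - 252) + 250) = 1/(((-21 - 1*5) - 463)/(2*(-19)/(-4 - 19) - 252) + 250) = 1/(((-21 - 5) - 463)/(2*(-19)/(-23) - 252) + 250) = 1/((-26 - 463)/(2*(-19)*(-1/23) - 252) + 250) = 1/(-489/(38/23 - 252) + 250) = 1/(-489/(-5758/23) + 250) = 1/(-489*(-23/5758) + 250) = 1/(11247/5758 + 250) = 1/(1450747/5758) = 5758/1450747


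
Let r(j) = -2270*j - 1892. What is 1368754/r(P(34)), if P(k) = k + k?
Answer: -684377/78126 ≈ -8.7599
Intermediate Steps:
P(k) = 2*k
r(j) = -1892 - 2270*j
1368754/r(P(34)) = 1368754/(-1892 - 4540*34) = 1368754/(-1892 - 2270*68) = 1368754/(-1892 - 154360) = 1368754/(-156252) = 1368754*(-1/156252) = -684377/78126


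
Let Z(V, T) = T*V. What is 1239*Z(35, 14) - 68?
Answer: 607042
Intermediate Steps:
1239*Z(35, 14) - 68 = 1239*(14*35) - 68 = 1239*490 - 68 = 607110 - 68 = 607042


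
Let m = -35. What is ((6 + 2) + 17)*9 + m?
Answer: 190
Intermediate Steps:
((6 + 2) + 17)*9 + m = ((6 + 2) + 17)*9 - 35 = (8 + 17)*9 - 35 = 25*9 - 35 = 225 - 35 = 190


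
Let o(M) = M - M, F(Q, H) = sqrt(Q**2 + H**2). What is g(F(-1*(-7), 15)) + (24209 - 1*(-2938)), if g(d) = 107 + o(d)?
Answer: 27254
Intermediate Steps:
F(Q, H) = sqrt(H**2 + Q**2)
o(M) = 0
g(d) = 107 (g(d) = 107 + 0 = 107)
g(F(-1*(-7), 15)) + (24209 - 1*(-2938)) = 107 + (24209 - 1*(-2938)) = 107 + (24209 + 2938) = 107 + 27147 = 27254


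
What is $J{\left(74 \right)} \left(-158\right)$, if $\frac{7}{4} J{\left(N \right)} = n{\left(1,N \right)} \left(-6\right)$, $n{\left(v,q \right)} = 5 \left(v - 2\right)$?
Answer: $- \frac{18960}{7} \approx -2708.6$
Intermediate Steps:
$n{\left(v,q \right)} = -10 + 5 v$ ($n{\left(v,q \right)} = 5 \left(-2 + v\right) = -10 + 5 v$)
$J{\left(N \right)} = \frac{120}{7}$ ($J{\left(N \right)} = \frac{4 \left(-10 + 5 \cdot 1\right) \left(-6\right)}{7} = \frac{4 \left(-10 + 5\right) \left(-6\right)}{7} = \frac{4 \left(\left(-5\right) \left(-6\right)\right)}{7} = \frac{4}{7} \cdot 30 = \frac{120}{7}$)
$J{\left(74 \right)} \left(-158\right) = \frac{120}{7} \left(-158\right) = - \frac{18960}{7}$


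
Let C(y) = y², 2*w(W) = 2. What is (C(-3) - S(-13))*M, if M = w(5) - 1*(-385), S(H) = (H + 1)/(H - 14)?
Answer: 29722/9 ≈ 3302.4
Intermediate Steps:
w(W) = 1 (w(W) = (½)*2 = 1)
S(H) = (1 + H)/(-14 + H)
M = 386 (M = 1 - 1*(-385) = 1 + 385 = 386)
(C(-3) - S(-13))*M = ((-3)² - (1 - 13)/(-14 - 13))*386 = (9 - (-12)/(-27))*386 = (9 - (-1)*(-12)/27)*386 = (9 - 1*4/9)*386 = (9 - 4/9)*386 = (77/9)*386 = 29722/9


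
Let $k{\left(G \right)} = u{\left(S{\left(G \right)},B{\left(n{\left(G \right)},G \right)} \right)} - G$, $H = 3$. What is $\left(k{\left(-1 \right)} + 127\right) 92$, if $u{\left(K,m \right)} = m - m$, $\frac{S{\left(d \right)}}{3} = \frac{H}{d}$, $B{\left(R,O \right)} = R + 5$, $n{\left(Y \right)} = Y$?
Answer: $11776$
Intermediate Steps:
$B{\left(R,O \right)} = 5 + R$
$S{\left(d \right)} = \frac{9}{d}$ ($S{\left(d \right)} = 3 \frac{3}{d} = \frac{9}{d}$)
$u{\left(K,m \right)} = 0$
$k{\left(G \right)} = - G$ ($k{\left(G \right)} = 0 - G = - G$)
$\left(k{\left(-1 \right)} + 127\right) 92 = \left(\left(-1\right) \left(-1\right) + 127\right) 92 = \left(1 + 127\right) 92 = 128 \cdot 92 = 11776$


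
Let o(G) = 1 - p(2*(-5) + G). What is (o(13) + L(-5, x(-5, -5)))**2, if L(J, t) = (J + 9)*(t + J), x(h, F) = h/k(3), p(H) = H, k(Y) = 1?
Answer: 1764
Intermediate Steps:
x(h, F) = h (x(h, F) = h/1 = h*1 = h)
L(J, t) = (9 + J)*(J + t)
o(G) = 11 - G (o(G) = 1 - (2*(-5) + G) = 1 - (-10 + G) = 1 + (10 - G) = 11 - G)
(o(13) + L(-5, x(-5, -5)))**2 = ((11 - 1*13) + ((-5)**2 + 9*(-5) + 9*(-5) - 5*(-5)))**2 = ((11 - 13) + (25 - 45 - 45 + 25))**2 = (-2 - 40)**2 = (-42)**2 = 1764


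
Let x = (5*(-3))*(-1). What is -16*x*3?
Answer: -720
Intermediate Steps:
x = 15 (x = -15*(-1) = 15)
-16*x*3 = -16*15*3 = -240*3 = -720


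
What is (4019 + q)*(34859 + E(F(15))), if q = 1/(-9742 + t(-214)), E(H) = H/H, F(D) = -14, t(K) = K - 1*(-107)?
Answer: 65707995800/469 ≈ 1.4010e+8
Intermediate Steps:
t(K) = 107 + K (t(K) = K + 107 = 107 + K)
E(H) = 1
q = -1/9849 (q = 1/(-9742 + (107 - 214)) = 1/(-9742 - 107) = 1/(-9849) = -1/9849 ≈ -0.00010153)
(4019 + q)*(34859 + E(F(15))) = (4019 - 1/9849)*(34859 + 1) = (39583130/9849)*34860 = 65707995800/469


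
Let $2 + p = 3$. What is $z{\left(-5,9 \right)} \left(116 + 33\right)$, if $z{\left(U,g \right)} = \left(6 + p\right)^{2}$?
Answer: $7301$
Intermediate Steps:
$p = 1$ ($p = -2 + 3 = 1$)
$z{\left(U,g \right)} = 49$ ($z{\left(U,g \right)} = \left(6 + 1\right)^{2} = 7^{2} = 49$)
$z{\left(-5,9 \right)} \left(116 + 33\right) = 49 \left(116 + 33\right) = 49 \cdot 149 = 7301$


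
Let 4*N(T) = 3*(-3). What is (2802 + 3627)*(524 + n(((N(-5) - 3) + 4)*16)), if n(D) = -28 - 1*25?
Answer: 3028059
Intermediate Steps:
N(T) = -9/4 (N(T) = (3*(-3))/4 = (1/4)*(-9) = -9/4)
n(D) = -53 (n(D) = -28 - 25 = -53)
(2802 + 3627)*(524 + n(((N(-5) - 3) + 4)*16)) = (2802 + 3627)*(524 - 53) = 6429*471 = 3028059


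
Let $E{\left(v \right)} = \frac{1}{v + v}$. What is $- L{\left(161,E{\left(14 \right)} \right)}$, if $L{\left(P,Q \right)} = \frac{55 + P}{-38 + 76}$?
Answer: $- \frac{108}{19} \approx -5.6842$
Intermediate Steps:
$E{\left(v \right)} = \frac{1}{2 v}$
$L{\left(P,Q \right)} = \frac{55}{38} + \frac{P}{38}$ ($L{\left(P,Q \right)} = \frac{55 + P}{38} = \left(55 + P\right) \frac{1}{38} = \frac{55}{38} + \frac{P}{38}$)
$- L{\left(161,E{\left(14 \right)} \right)} = - (\frac{55}{38} + \frac{1}{38} \cdot 161) = - (\frac{55}{38} + \frac{161}{38}) = \left(-1\right) \frac{108}{19} = - \frac{108}{19}$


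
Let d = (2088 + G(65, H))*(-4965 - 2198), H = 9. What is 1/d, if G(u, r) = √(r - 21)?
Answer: I/(14326*(√3 - 1044*I)) ≈ -6.6861e-8 + 1.1093e-10*I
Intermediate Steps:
G(u, r) = √(-21 + r)
d = -14956344 - 14326*I*√3 (d = (2088 + √(-21 + 9))*(-4965 - 2198) = (2088 + √(-12))*(-7163) = (2088 + 2*I*√3)*(-7163) = -14956344 - 14326*I*√3 ≈ -1.4956e+7 - 24813.0*I)
1/d = 1/(-14956344 - 14326*I*√3)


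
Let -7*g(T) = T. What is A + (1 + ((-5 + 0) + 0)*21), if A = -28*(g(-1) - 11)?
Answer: 200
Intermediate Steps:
g(T) = -T/7
A = 304 (A = -28*(-⅐*(-1) - 11) = -28*(⅐ - 11) = -28*(-76/7) = 304)
A + (1 + ((-5 + 0) + 0)*21) = 304 + (1 + ((-5 + 0) + 0)*21) = 304 + (1 + (-5 + 0)*21) = 304 + (1 - 5*21) = 304 + (1 - 105) = 304 - 104 = 200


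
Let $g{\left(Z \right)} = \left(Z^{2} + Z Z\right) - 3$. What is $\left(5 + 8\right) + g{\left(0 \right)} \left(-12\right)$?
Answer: $49$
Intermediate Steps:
$g{\left(Z \right)} = -3 + 2 Z^{2}$ ($g{\left(Z \right)} = \left(Z^{2} + Z^{2}\right) - 3 = 2 Z^{2} - 3 = -3 + 2 Z^{2}$)
$\left(5 + 8\right) + g{\left(0 \right)} \left(-12\right) = \left(5 + 8\right) + \left(-3 + 2 \cdot 0^{2}\right) \left(-12\right) = 13 + \left(-3 + 2 \cdot 0\right) \left(-12\right) = 13 + \left(-3 + 0\right) \left(-12\right) = 13 - -36 = 13 + 36 = 49$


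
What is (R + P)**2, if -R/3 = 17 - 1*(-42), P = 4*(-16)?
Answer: 58081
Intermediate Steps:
P = -64
R = -177 (R = -3*(17 - 1*(-42)) = -3*(17 + 42) = -3*59 = -177)
(R + P)**2 = (-177 - 64)**2 = (-241)**2 = 58081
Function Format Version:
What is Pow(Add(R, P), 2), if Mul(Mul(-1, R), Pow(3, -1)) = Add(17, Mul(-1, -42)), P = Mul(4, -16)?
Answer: 58081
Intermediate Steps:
P = -64
R = -177 (R = Mul(-3, Add(17, Mul(-1, -42))) = Mul(-3, Add(17, 42)) = Mul(-3, 59) = -177)
Pow(Add(R, P), 2) = Pow(Add(-177, -64), 2) = Pow(-241, 2) = 58081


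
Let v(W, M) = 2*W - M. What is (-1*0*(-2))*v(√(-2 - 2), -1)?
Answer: 0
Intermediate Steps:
v(W, M) = -M + 2*W
(-1*0*(-2))*v(√(-2 - 2), -1) = (-1*0*(-2))*(-1*(-1) + 2*√(-2 - 2)) = (0*(-2))*(1 + 2*√(-4)) = 0*(1 + 2*(2*I)) = 0*(1 + 4*I) = 0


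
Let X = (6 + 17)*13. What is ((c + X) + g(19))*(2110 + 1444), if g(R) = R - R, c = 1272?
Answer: 5583334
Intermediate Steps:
g(R) = 0
X = 299 (X = 23*13 = 299)
((c + X) + g(19))*(2110 + 1444) = ((1272 + 299) + 0)*(2110 + 1444) = (1571 + 0)*3554 = 1571*3554 = 5583334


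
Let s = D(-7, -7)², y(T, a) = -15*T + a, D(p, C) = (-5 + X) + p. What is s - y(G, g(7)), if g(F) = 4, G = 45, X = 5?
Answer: 720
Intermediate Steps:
D(p, C) = p (D(p, C) = (-5 + 5) + p = 0 + p = p)
y(T, a) = a - 15*T
s = 49 (s = (-7)² = 49)
s - y(G, g(7)) = 49 - (4 - 15*45) = 49 - (4 - 675) = 49 - 1*(-671) = 49 + 671 = 720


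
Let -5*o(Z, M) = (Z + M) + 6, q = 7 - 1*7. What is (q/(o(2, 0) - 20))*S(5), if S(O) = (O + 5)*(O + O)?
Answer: 0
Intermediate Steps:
q = 0 (q = 7 - 7 = 0)
o(Z, M) = -6/5 - M/5 - Z/5 (o(Z, M) = -((Z + M) + 6)/5 = -((M + Z) + 6)/5 = -(6 + M + Z)/5 = -6/5 - M/5 - Z/5)
S(O) = 2*O*(5 + O) (S(O) = (5 + O)*(2*O) = 2*O*(5 + O))
(q/(o(2, 0) - 20))*S(5) = (0/((-6/5 - ⅕*0 - ⅕*2) - 20))*(2*5*(5 + 5)) = (0/((-6/5 + 0 - ⅖) - 20))*(2*5*10) = (0/(-8/5 - 20))*100 = (0/(-108/5))*100 = -5/108*0*100 = 0*100 = 0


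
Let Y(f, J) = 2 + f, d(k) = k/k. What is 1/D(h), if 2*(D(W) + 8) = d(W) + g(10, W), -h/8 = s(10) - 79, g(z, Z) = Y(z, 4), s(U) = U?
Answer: -⅔ ≈ -0.66667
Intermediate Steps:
d(k) = 1
g(z, Z) = 2 + z
h = 552 (h = -8*(10 - 79) = -8*(-69) = 552)
D(W) = -3/2 (D(W) = -8 + (1 + (2 + 10))/2 = -8 + (1 + 12)/2 = -8 + (½)*13 = -8 + 13/2 = -3/2)
1/D(h) = 1/(-3/2) = -⅔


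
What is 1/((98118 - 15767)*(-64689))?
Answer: -1/5327203839 ≈ -1.8772e-10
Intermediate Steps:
1/((98118 - 15767)*(-64689)) = -1/64689/82351 = (1/82351)*(-1/64689) = -1/5327203839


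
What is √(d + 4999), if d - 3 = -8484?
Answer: I*√3482 ≈ 59.008*I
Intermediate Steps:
d = -8481 (d = 3 - 8484 = -8481)
√(d + 4999) = √(-8481 + 4999) = √(-3482) = I*√3482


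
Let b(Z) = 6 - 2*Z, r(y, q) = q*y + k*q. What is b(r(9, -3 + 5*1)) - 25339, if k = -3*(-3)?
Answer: -25405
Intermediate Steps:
k = 9
r(y, q) = 9*q + q*y (r(y, q) = q*y + 9*q = 9*q + q*y)
b(r(9, -3 + 5*1)) - 25339 = (6 - 2*(-3 + 5*1)*(9 + 9)) - 25339 = (6 - 2*(-3 + 5)*18) - 25339 = (6 - 4*18) - 25339 = (6 - 2*36) - 25339 = (6 - 72) - 25339 = -66 - 25339 = -25405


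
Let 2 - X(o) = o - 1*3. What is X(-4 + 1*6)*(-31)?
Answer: -93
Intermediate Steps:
X(o) = 5 - o (X(o) = 2 - (o - 1*3) = 2 - (o - 3) = 2 - (-3 + o) = 2 + (3 - o) = 5 - o)
X(-4 + 1*6)*(-31) = (5 - (-4 + 1*6))*(-31) = (5 - (-4 + 6))*(-31) = (5 - 1*2)*(-31) = (5 - 2)*(-31) = 3*(-31) = -93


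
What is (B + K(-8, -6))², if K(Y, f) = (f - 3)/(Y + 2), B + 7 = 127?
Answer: 59049/4 ≈ 14762.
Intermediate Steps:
B = 120 (B = -7 + 127 = 120)
K(Y, f) = (-3 + f)/(2 + Y)
(B + K(-8, -6))² = (120 + (-3 - 6)/(2 - 8))² = (120 - 9/(-6))² = (120 - ⅙*(-9))² = (120 + 3/2)² = (243/2)² = 59049/4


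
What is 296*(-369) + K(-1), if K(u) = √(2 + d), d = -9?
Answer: -109224 + I*√7 ≈ -1.0922e+5 + 2.6458*I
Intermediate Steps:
K(u) = I*√7 (K(u) = √(2 - 9) = √(-7) = I*√7)
296*(-369) + K(-1) = 296*(-369) + I*√7 = -109224 + I*√7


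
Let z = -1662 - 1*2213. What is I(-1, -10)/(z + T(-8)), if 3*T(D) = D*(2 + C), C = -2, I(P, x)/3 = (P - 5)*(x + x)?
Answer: -72/775 ≈ -0.092903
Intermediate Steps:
I(P, x) = 6*x*(-5 + P) (I(P, x) = 3*((P - 5)*(x + x)) = 3*((-5 + P)*(2*x)) = 3*(2*x*(-5 + P)) = 6*x*(-5 + P))
T(D) = 0 (T(D) = (D*(2 - 2))/3 = (D*0)/3 = (⅓)*0 = 0)
z = -3875 (z = -1662 - 2213 = -3875)
I(-1, -10)/(z + T(-8)) = (6*(-10)*(-5 - 1))/(-3875 + 0) = (6*(-10)*(-6))/(-3875) = -1/3875*360 = -72/775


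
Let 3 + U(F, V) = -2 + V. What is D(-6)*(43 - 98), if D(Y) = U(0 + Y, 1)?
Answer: 220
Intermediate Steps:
U(F, V) = -5 + V (U(F, V) = -3 + (-2 + V) = -5 + V)
D(Y) = -4 (D(Y) = -5 + 1 = -4)
D(-6)*(43 - 98) = -4*(43 - 98) = -4*(-55) = 220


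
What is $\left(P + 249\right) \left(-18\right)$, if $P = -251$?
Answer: $36$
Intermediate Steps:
$\left(P + 249\right) \left(-18\right) = \left(-251 + 249\right) \left(-18\right) = \left(-2\right) \left(-18\right) = 36$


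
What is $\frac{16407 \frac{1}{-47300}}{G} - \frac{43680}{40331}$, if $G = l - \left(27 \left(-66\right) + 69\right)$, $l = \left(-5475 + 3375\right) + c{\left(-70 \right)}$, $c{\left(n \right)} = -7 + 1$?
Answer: $- \frac{270433813761}{249902975300} \approx -1.0822$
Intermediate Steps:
$c{\left(n \right)} = -6$
$l = -2106$ ($l = \left(-5475 + 3375\right) - 6 = -2100 - 6 = -2106$)
$G = -393$ ($G = -2106 - \left(27 \left(-66\right) + 69\right) = -2106 - \left(-1782 + 69\right) = -2106 - -1713 = -2106 + 1713 = -393$)
$\frac{16407 \frac{1}{-47300}}{G} - \frac{43680}{40331} = \frac{16407 \frac{1}{-47300}}{-393} - \frac{43680}{40331} = 16407 \left(- \frac{1}{47300}\right) \left(- \frac{1}{393}\right) - \frac{43680}{40331} = \left(- \frac{16407}{47300}\right) \left(- \frac{1}{393}\right) - \frac{43680}{40331} = \frac{5469}{6196300} - \frac{43680}{40331} = - \frac{270433813761}{249902975300}$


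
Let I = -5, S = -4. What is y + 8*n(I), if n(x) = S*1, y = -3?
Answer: -35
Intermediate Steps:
n(x) = -4 (n(x) = -4*1 = -4)
y + 8*n(I) = -3 + 8*(-4) = -3 - 32 = -35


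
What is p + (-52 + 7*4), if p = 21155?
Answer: 21131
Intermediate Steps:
p + (-52 + 7*4) = 21155 + (-52 + 7*4) = 21155 + (-52 + 28) = 21155 - 24 = 21131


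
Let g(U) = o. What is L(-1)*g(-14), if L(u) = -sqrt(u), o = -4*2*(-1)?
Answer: -8*I ≈ -8.0*I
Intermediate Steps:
o = 8 (o = -8*(-1) = 8)
g(U) = 8
L(-1)*g(-14) = -sqrt(-1)*8 = -I*8 = -8*I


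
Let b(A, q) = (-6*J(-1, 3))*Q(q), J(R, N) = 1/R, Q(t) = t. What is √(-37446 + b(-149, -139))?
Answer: 2*I*√9570 ≈ 195.65*I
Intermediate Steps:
b(A, q) = 6*q (b(A, q) = (-6/(-1))*q = (-6*(-1))*q = 6*q)
√(-37446 + b(-149, -139)) = √(-37446 + 6*(-139)) = √(-37446 - 834) = √(-38280) = 2*I*√9570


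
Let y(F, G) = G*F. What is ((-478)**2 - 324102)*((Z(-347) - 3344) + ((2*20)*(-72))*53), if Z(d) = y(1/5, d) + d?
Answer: 74773467236/5 ≈ 1.4955e+10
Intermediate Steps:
y(F, G) = F*G
Z(d) = 6*d/5 (Z(d) = d/5 + d = 6*d/5)
((-478)**2 - 324102)*((Z(-347) - 3344) + ((2*20)*(-72))*53) = ((-478)**2 - 324102)*(((6/5)*(-347) - 3344) + ((2*20)*(-72))*53) = (228484 - 324102)*((-2082/5 - 3344) + (40*(-72))*53) = -95618*(-18802/5 - 2880*53) = -95618*(-18802/5 - 152640) = -95618*(-782002/5) = 74773467236/5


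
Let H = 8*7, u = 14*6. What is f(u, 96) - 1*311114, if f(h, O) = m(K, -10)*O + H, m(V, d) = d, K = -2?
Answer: -312018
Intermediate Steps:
u = 84
H = 56
f(h, O) = 56 - 10*O (f(h, O) = -10*O + 56 = 56 - 10*O)
f(u, 96) - 1*311114 = (56 - 10*96) - 1*311114 = (56 - 960) - 311114 = -904 - 311114 = -312018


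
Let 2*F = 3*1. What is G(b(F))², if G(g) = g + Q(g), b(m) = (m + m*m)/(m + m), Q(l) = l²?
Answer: 2025/256 ≈ 7.9102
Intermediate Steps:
F = 3/2 (F = (3*1)/2 = (½)*3 = 3/2 ≈ 1.5000)
b(m) = (m + m²)/(2*m) (b(m) = (m + m²)/((2*m)) = (m + m²)*(1/(2*m)) = (m + m²)/(2*m))
G(g) = g + g²
G(b(F))² = ((½ + (½)*(3/2))*(1 + (½ + (½)*(3/2))))² = ((½ + ¾)*(1 + (½ + ¾)))² = (5*(1 + 5/4)/4)² = ((5/4)*(9/4))² = (45/16)² = 2025/256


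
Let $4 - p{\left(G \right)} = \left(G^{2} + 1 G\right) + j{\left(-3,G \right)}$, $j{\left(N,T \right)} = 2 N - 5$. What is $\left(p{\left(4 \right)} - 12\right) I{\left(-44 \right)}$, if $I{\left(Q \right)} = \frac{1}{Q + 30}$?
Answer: $\frac{17}{14} \approx 1.2143$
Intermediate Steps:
$j{\left(N,T \right)} = -5 + 2 N$
$p{\left(G \right)} = 15 - G - G^{2}$ ($p{\left(G \right)} = 4 - \left(\left(G^{2} + 1 G\right) + \left(-5 + 2 \left(-3\right)\right)\right) = 4 - \left(\left(G^{2} + G\right) - 11\right) = 4 - \left(\left(G + G^{2}\right) - 11\right) = 4 - \left(-11 + G + G^{2}\right) = 15 - G - G^{2}$)
$I{\left(Q \right)} = \frac{1}{30 + Q}$
$\left(p{\left(4 \right)} - 12\right) I{\left(-44 \right)} = \frac{\left(15 - 4 - 4^{2}\right) - 12}{30 - 44} = \frac{\left(15 - 4 - 16\right) - 12}{-14} = \left(\left(15 - 4 - 16\right) - 12\right) \left(- \frac{1}{14}\right) = \left(-5 - 12\right) \left(- \frac{1}{14}\right) = \left(-17\right) \left(- \frac{1}{14}\right) = \frac{17}{14}$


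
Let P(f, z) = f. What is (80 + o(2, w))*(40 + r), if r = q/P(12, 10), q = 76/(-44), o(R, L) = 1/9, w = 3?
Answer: 3793181/1188 ≈ 3192.9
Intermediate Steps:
o(R, L) = ⅑
q = -19/11 (q = 76*(-1/44) = -19/11 ≈ -1.7273)
r = -19/132 (r = -19/11/12 = -19/11*1/12 = -19/132 ≈ -0.14394)
(80 + o(2, w))*(40 + r) = (80 + ⅑)*(40 - 19/132) = (721/9)*(5261/132) = 3793181/1188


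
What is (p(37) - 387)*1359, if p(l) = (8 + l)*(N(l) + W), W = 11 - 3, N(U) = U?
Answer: 2226042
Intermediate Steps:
W = 8
p(l) = (8 + l)**2 (p(l) = (8 + l)*(l + 8) = (8 + l)*(8 + l) = (8 + l)**2)
(p(37) - 387)*1359 = ((64 + 37**2 + 16*37) - 387)*1359 = ((64 + 1369 + 592) - 387)*1359 = (2025 - 387)*1359 = 1638*1359 = 2226042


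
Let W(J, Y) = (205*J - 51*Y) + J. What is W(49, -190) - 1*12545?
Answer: 7239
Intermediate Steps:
W(J, Y) = -51*Y + 206*J (W(J, Y) = (-51*Y + 205*J) + J = -51*Y + 206*J)
W(49, -190) - 1*12545 = (-51*(-190) + 206*49) - 1*12545 = (9690 + 10094) - 12545 = 19784 - 12545 = 7239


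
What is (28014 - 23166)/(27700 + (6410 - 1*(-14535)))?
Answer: 1616/16215 ≈ 0.099661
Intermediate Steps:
(28014 - 23166)/(27700 + (6410 - 1*(-14535))) = 4848/(27700 + (6410 + 14535)) = 4848/(27700 + 20945) = 4848/48645 = 4848*(1/48645) = 1616/16215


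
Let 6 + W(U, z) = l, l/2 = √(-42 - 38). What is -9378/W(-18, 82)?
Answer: 14067/89 + 18756*I*√5/89 ≈ 158.06 + 471.23*I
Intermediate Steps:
l = 8*I*√5 (l = 2*√(-42 - 38) = 2*√(-80) = 2*(4*I*√5) = 8*I*√5 ≈ 17.889*I)
W(U, z) = -6 + 8*I*√5
-9378/W(-18, 82) = -9378/(-6 + 8*I*√5)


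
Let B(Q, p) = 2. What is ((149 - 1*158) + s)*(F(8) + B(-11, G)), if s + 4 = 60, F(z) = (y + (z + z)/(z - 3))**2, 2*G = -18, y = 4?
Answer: 63262/25 ≈ 2530.5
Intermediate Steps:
G = -9 (G = (1/2)*(-18) = -9)
F(z) = (4 + 2*z/(-3 + z))**2 (F(z) = (4 + (z + z)/(z - 3))**2 = (4 + (2*z)/(-3 + z))**2 = (4 + 2*z/(-3 + z))**2)
s = 56 (s = -4 + 60 = 56)
((149 - 1*158) + s)*(F(8) + B(-11, G)) = ((149 - 1*158) + 56)*(36*(-2 + 8)**2/(-3 + 8)**2 + 2) = ((149 - 158) + 56)*(36*6**2/5**2 + 2) = (-9 + 56)*(36*(1/25)*36 + 2) = 47*(1296/25 + 2) = 47*(1346/25) = 63262/25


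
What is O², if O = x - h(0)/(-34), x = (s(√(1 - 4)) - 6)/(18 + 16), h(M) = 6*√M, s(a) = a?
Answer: (-6 + I*√3)²/1156 ≈ 0.028547 - 0.01798*I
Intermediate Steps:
x = -3/17 + I*√3/34 (x = (√(1 - 4) - 6)/(18 + 16) = (√(-3) - 6)/34 = (I*√3 - 6)*(1/34) = (-6 + I*√3)*(1/34) = -3/17 + I*√3/34 ≈ -0.17647 + 0.050943*I)
O = -3/17 + I*√3/34 (O = (-3/17 + I*√3/34) - 6*√0/(-34) = (-3/17 + I*√3/34) - 6*0*(-1)/34 = (-3/17 + I*√3/34) - 0*(-1)/34 = (-3/17 + I*√3/34) - 1*0 = (-3/17 + I*√3/34) + 0 = -3/17 + I*√3/34 ≈ -0.17647 + 0.050943*I)
O² = (-3/17 + I*√3/34)²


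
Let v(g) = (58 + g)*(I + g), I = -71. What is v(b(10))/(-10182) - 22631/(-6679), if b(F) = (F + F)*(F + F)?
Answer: -387988118/34002789 ≈ -11.410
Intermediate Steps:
b(F) = 4*F² (b(F) = (2*F)*(2*F) = 4*F²)
v(g) = (-71 + g)*(58 + g) (v(g) = (58 + g)*(-71 + g) = (-71 + g)*(58 + g))
v(b(10))/(-10182) - 22631/(-6679) = (-4118 + (4*10²)² - 52*10²)/(-10182) - 22631/(-6679) = (-4118 + (4*100)² - 52*100)*(-1/10182) - 22631*(-1/6679) = (-4118 + 400² - 13*400)*(-1/10182) + 22631/6679 = (-4118 + 160000 - 5200)*(-1/10182) + 22631/6679 = 150682*(-1/10182) + 22631/6679 = -75341/5091 + 22631/6679 = -387988118/34002789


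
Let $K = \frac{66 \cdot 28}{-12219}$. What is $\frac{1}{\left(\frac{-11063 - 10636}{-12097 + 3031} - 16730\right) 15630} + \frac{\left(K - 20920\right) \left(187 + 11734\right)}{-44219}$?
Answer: $\frac{57325932139347901944589}{10164418413620178705} \approx 5639.9$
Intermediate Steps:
$K = - \frac{616}{4073}$ ($K = 1848 \left(- \frac{1}{12219}\right) = - \frac{616}{4073} \approx -0.15124$)
$\frac{1}{\left(\frac{-11063 - 10636}{-12097 + 3031} - 16730\right) 15630} + \frac{\left(K - 20920\right) \left(187 + 11734\right)}{-44219} = \frac{1}{\left(\frac{-11063 - 10636}{-12097 + 3031} - 16730\right) 15630} + \frac{\left(- \frac{616}{4073} - 20920\right) \left(187 + 11734\right)}{-44219} = \frac{1}{- \frac{21699}{-9066} - 16730} \cdot \frac{1}{15630} + \left(- \frac{85207776}{4073}\right) 11921 \left(- \frac{1}{44219}\right) = \frac{1}{\left(-21699\right) \left(- \frac{1}{9066}\right) - 16730} \cdot \frac{1}{15630} - - \frac{145108842528}{25729141} = \frac{1}{\frac{7233}{3022} - 16730} \cdot \frac{1}{15630} + \frac{145108842528}{25729141} = \frac{1}{- \frac{50550827}{3022}} \cdot \frac{1}{15630} + \frac{145108842528}{25729141} = \left(- \frac{3022}{50550827}\right) \frac{1}{15630} + \frac{145108842528}{25729141} = - \frac{1511}{395054713005} + \frac{145108842528}{25729141} = \frac{57325932139347901944589}{10164418413620178705}$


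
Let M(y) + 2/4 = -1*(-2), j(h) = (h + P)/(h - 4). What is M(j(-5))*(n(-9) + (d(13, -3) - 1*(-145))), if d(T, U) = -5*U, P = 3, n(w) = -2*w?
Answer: 267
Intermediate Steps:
j(h) = (3 + h)/(-4 + h) (j(h) = (h + 3)/(h - 4) = (3 + h)/(-4 + h))
M(y) = 3/2 (M(y) = -½ - 1*(-2) = -½ + 2 = 3/2)
M(j(-5))*(n(-9) + (d(13, -3) - 1*(-145))) = 3*(-2*(-9) + (-5*(-3) - 1*(-145)))/2 = 3*(18 + (15 + 145))/2 = 3*(18 + 160)/2 = (3/2)*178 = 267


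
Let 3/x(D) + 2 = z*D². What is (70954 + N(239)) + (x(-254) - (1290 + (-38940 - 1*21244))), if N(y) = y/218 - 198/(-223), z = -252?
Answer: 25657320188522670/197592016219 ≈ 1.2985e+5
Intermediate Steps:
N(y) = 198/223 + y/218 (N(y) = y*(1/218) - 198*(-1/223) = y/218 + 198/223 = 198/223 + y/218)
x(D) = 3/(-2 - 252*D²)
(70954 + N(239)) + (x(-254) - (1290 + (-38940 - 1*21244))) = (70954 + (198/223 + (1/218)*239)) + (-3/(2 + 252*(-254)²) - (1290 + (-38940 - 1*21244))) = (70954 + (198/223 + 239/218)) + (-3/(2 + 252*64516) - (1290 + (-38940 - 21244))) = (70954 + 96461/48614) + (-3/(2 + 16258032) - (1290 - 60184)) = 3449454217/48614 + (-3/16258034 - 1*(-58894)) = 3449454217/48614 + (-3*1/16258034 + 58894) = 3449454217/48614 + (-3/16258034 + 58894) = 3449454217/48614 + 957500654393/16258034 = 25657320188522670/197592016219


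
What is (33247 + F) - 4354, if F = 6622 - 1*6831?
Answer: 28684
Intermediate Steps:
F = -209 (F = 6622 - 6831 = -209)
(33247 + F) - 4354 = (33247 - 209) - 4354 = 33038 - 4354 = 28684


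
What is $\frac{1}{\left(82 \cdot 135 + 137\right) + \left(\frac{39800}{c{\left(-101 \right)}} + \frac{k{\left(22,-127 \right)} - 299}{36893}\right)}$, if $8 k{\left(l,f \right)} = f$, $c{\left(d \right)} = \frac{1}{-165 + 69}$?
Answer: $- \frac{295144}{1124378518911} \approx -2.625 \cdot 10^{-7}$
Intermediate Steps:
$c{\left(d \right)} = - \frac{1}{96}$ ($c{\left(d \right)} = \frac{1}{-96} = - \frac{1}{96}$)
$k{\left(l,f \right)} = \frac{f}{8}$
$\frac{1}{\left(82 \cdot 135 + 137\right) + \left(\frac{39800}{c{\left(-101 \right)}} + \frac{k{\left(22,-127 \right)} - 299}{36893}\right)} = \frac{1}{\left(82 \cdot 135 + 137\right) + \left(\frac{39800}{- \frac{1}{96}} + \frac{\frac{1}{8} \left(-127\right) - 299}{36893}\right)} = \frac{1}{\left(11070 + 137\right) + \left(39800 \left(-96\right) + \left(- \frac{127}{8} - 299\right) \frac{1}{36893}\right)} = \frac{1}{11207 - \frac{1127686197719}{295144}} = \frac{1}{- \frac{1124378518911}{295144}} = - \frac{295144}{1124378518911}$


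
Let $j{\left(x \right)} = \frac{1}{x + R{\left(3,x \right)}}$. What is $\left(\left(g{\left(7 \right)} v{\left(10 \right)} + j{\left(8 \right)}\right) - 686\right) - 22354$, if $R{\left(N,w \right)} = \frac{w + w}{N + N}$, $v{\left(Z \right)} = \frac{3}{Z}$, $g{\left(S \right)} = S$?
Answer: $- \frac{3686049}{160} \approx -23038.0$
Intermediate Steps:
$R{\left(N,w \right)} = \frac{w}{N}$ ($R{\left(N,w \right)} = \frac{2 w}{2 N} = 2 w \frac{1}{2 N} = \frac{w}{N}$)
$j{\left(x \right)} = \frac{3}{4 x}$ ($j{\left(x \right)} = \frac{1}{x + \frac{x}{3}} = \frac{1}{\frac{4}{3} x} = \frac{3}{4 x}$)
$\left(\left(g{\left(7 \right)} v{\left(10 \right)} + j{\left(8 \right)}\right) - 686\right) - 22354 = \left(\left(7 \cdot \frac{3}{10} + \frac{3}{4 \cdot 8}\right) - 686\right) - 22354 = \left(\left(7 \cdot 3 \cdot \frac{1}{10} + \frac{3}{4} \cdot \frac{1}{8}\right) - 686\right) - 22354 = \left(\left(7 \cdot \frac{3}{10} + \frac{3}{32}\right) - 686\right) - 22354 = \left(\left(\frac{21}{10} + \frac{3}{32}\right) - 686\right) - 22354 = \left(\frac{351}{160} - 686\right) - 22354 = - \frac{109409}{160} - 22354 = - \frac{3686049}{160}$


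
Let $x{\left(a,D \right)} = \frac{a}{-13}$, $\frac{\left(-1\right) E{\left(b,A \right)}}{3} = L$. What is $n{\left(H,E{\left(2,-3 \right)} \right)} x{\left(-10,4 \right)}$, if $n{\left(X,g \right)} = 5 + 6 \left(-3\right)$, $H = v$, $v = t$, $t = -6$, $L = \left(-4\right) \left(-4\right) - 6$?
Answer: $-10$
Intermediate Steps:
$L = 10$ ($L = 16 - 6 = 10$)
$E{\left(b,A \right)} = -30$ ($E{\left(b,A \right)} = \left(-3\right) 10 = -30$)
$x{\left(a,D \right)} = - \frac{a}{13}$ ($x{\left(a,D \right)} = a \left(- \frac{1}{13}\right) = - \frac{a}{13}$)
$v = -6$
$H = -6$
$n{\left(X,g \right)} = -13$ ($n{\left(X,g \right)} = 5 - 18 = -13$)
$n{\left(H,E{\left(2,-3 \right)} \right)} x{\left(-10,4 \right)} = - 13 \left(\left(- \frac{1}{13}\right) \left(-10\right)\right) = \left(-13\right) \frac{10}{13} = -10$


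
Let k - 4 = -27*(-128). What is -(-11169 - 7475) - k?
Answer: 15184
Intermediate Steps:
k = 3460 (k = 4 - 27*(-128) = 4 + 3456 = 3460)
-(-11169 - 7475) - k = -(-11169 - 7475) - 1*3460 = -1*(-18644) - 3460 = 18644 - 3460 = 15184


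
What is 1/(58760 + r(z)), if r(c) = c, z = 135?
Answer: 1/58895 ≈ 1.6979e-5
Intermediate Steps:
1/(58760 + r(z)) = 1/(58760 + 135) = 1/58895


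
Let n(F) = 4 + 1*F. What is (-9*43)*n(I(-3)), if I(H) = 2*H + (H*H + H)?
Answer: -1548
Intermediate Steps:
I(H) = H² + 3*H (I(H) = 2*H + (H² + H) = 2*H + (H + H²) = H² + 3*H)
n(F) = 4 + F
(-9*43)*n(I(-3)) = (-9*43)*(4 - 3*(3 - 3)) = -387*(4 - 3*0) = -387*(4 + 0) = -387*4 = -1548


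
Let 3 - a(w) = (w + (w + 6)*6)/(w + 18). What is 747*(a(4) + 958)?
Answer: 7872633/11 ≈ 7.1569e+5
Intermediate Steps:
a(w) = 3 - (36 + 7*w)/(18 + w) (a(w) = 3 - (w + (w + 6)*6)/(w + 18) = 3 - (w + (6 + w)*6)/(18 + w) = 3 - (w + (36 + 6*w))/(18 + w) = 3 - (36 + 7*w)/(18 + w))
747*(a(4) + 958) = 747*(2*(9 - 2*4)/(18 + 4) + 958) = 747*(2*(9 - 8)/22 + 958) = 747*(2*(1/22)*1 + 958) = 747*(1/11 + 958) = 747*(10539/11) = 7872633/11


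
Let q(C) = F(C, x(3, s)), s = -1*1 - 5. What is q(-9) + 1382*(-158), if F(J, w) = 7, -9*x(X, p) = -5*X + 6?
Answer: -218349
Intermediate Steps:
s = -6 (s = -1 - 5 = -6)
x(X, p) = -⅔ + 5*X/9 (x(X, p) = -(-5*X + 6)/9 = -(6 - 5*X)/9 = -⅔ + 5*X/9)
q(C) = 7
q(-9) + 1382*(-158) = 7 + 1382*(-158) = 7 - 218356 = -218349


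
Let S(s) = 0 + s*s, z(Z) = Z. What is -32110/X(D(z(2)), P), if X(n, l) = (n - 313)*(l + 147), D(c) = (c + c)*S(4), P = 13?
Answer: 3211/3984 ≈ 0.80597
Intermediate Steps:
S(s) = s**2 (S(s) = 0 + s**2 = s**2)
D(c) = 32*c (D(c) = (c + c)*4**2 = (2*c)*16 = 32*c)
X(n, l) = (-313 + n)*(147 + l)
-32110/X(D(z(2)), P) = -32110/(-46011 - 313*13 + 147*(32*2) + 13*(32*2)) = -32110/(-46011 - 4069 + 147*64 + 13*64) = -32110/(-46011 - 4069 + 9408 + 832) = -32110/(-39840) = -32110*(-1/39840) = 3211/3984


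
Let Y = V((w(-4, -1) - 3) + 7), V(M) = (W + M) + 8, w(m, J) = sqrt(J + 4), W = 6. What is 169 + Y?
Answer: 187 + sqrt(3) ≈ 188.73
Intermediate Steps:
w(m, J) = sqrt(4 + J)
V(M) = 14 + M (V(M) = (6 + M) + 8 = 14 + M)
Y = 18 + sqrt(3) (Y = 14 + ((sqrt(4 - 1) - 3) + 7) = 14 + ((sqrt(3) - 3) + 7) = 14 + ((-3 + sqrt(3)) + 7) = 14 + (4 + sqrt(3)) = 18 + sqrt(3) ≈ 19.732)
169 + Y = 169 + (18 + sqrt(3)) = 187 + sqrt(3)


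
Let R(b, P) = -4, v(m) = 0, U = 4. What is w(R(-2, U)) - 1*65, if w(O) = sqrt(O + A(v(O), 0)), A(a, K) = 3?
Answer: -65 + I ≈ -65.0 + 1.0*I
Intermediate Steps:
w(O) = sqrt(3 + O) (w(O) = sqrt(O + 3) = sqrt(3 + O))
w(R(-2, U)) - 1*65 = sqrt(3 - 4) - 1*65 = sqrt(-1) - 65 = I - 65 = -65 + I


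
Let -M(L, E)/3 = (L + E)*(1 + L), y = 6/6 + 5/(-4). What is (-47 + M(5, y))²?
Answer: 70225/4 ≈ 17556.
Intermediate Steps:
y = -¼ (y = 6*(⅙) + 5*(-¼) = 1 - 5/4 = -¼ ≈ -0.25000)
M(L, E) = -3*(1 + L)*(E + L) (M(L, E) = -3*(L + E)*(1 + L) = -3*(E + L)*(1 + L) = -3*(1 + L)*(E + L))
(-47 + M(5, y))² = (-47 + (-3*(-¼) - 3*5 - 3*5² - 3*(-¼)*5))² = (-47 + (¾ - 15 - 3*25 + 15/4))² = (-47 + (¾ - 15 - 75 + 15/4))² = (-47 - 171/2)² = (-265/2)² = 70225/4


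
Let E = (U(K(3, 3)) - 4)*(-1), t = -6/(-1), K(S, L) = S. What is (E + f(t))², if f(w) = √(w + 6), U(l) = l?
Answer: 13 + 4*√3 ≈ 19.928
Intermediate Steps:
t = 6 (t = -6*(-1) = 6)
E = 1 (E = (3 - 4)*(-1) = -1*(-1) = 1)
f(w) = √(6 + w)
(E + f(t))² = (1 + √(6 + 6))² = (1 + √12)² = (1 + 2*√3)²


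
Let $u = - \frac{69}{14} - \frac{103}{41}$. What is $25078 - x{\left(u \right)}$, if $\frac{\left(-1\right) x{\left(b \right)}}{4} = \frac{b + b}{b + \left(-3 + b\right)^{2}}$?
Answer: $\frac{839202993178}{33464495} \approx 25077.0$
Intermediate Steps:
$u = - \frac{4271}{574}$ ($u = \left(-69\right) \frac{1}{14} - \frac{103}{41} = - \frac{69}{14} - \frac{103}{41} = - \frac{4271}{574} \approx -7.4408$)
$x{\left(b \right)} = - \frac{8 b}{b + \left(-3 + b\right)^{2}}$ ($x{\left(b \right)} = - 4 \frac{b + b}{b + \left(-3 + b\right)^{2}} = - 4 \frac{2 b}{b + \left(-3 + b\right)^{2}} = - \frac{8 b}{b + \left(-3 + b\right)^{2}}$)
$25078 - x{\left(u \right)} = 25078 - \left(-8\right) \left(- \frac{4271}{574}\right) \frac{1}{- \frac{4271}{574} + \left(-3 - \frac{4271}{574}\right)^{2}} = 25078 - \left(-8\right) \left(- \frac{4271}{574}\right) \frac{1}{- \frac{4271}{574} + \left(- \frac{5993}{574}\right)^{2}} = 25078 - \left(-8\right) \left(- \frac{4271}{574}\right) \frac{1}{- \frac{4271}{574} + \frac{35916049}{329476}} = 25078 - \left(-8\right) \left(- \frac{4271}{574}\right) \frac{1}{\frac{33464495}{329476}} = 25078 - \left(-8\right) \left(- \frac{4271}{574}\right) \frac{329476}{33464495} = 25078 - \frac{19612432}{33464495} = \frac{839202993178}{33464495}$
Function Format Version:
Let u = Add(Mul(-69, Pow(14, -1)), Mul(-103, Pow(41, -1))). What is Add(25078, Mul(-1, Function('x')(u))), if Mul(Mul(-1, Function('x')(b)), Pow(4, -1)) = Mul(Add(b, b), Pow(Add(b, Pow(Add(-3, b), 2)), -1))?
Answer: Rational(839202993178, 33464495) ≈ 25077.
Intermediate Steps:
u = Rational(-4271, 574) (u = Add(Mul(-69, Rational(1, 14)), Mul(-103, Rational(1, 41))) = Add(Rational(-69, 14), Rational(-103, 41)) = Rational(-4271, 574) ≈ -7.4408)
Function('x')(b) = Mul(-8, b, Pow(Add(b, Pow(Add(-3, b), 2)), -1)) (Function('x')(b) = Mul(-4, Mul(Add(b, b), Pow(Add(b, Pow(Add(-3, b), 2)), -1))) = Mul(-4, Mul(Mul(2, b), Pow(Add(b, Pow(Add(-3, b), 2)), -1))) = Mul(-4, Mul(2, b, Pow(Add(b, Pow(Add(-3, b), 2)), -1))) = Mul(-8, b, Pow(Add(b, Pow(Add(-3, b), 2)), -1)))
Add(25078, Mul(-1, Function('x')(u))) = Add(25078, Mul(-1, Mul(-8, Rational(-4271, 574), Pow(Add(Rational(-4271, 574), Pow(Add(-3, Rational(-4271, 574)), 2)), -1)))) = Add(25078, Mul(-1, Mul(-8, Rational(-4271, 574), Pow(Add(Rational(-4271, 574), Pow(Rational(-5993, 574), 2)), -1)))) = Add(25078, Mul(-1, Mul(-8, Rational(-4271, 574), Pow(Add(Rational(-4271, 574), Rational(35916049, 329476)), -1)))) = Add(25078, Mul(-1, Mul(-8, Rational(-4271, 574), Pow(Rational(33464495, 329476), -1)))) = Add(25078, Mul(-1, Mul(-8, Rational(-4271, 574), Rational(329476, 33464495)))) = Add(25078, Mul(-1, Rational(19612432, 33464495))) = Add(25078, Rational(-19612432, 33464495)) = Rational(839202993178, 33464495)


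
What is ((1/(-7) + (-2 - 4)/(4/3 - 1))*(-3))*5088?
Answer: 1938528/7 ≈ 2.7693e+5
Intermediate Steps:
((1/(-7) + (-2 - 4)/(4/3 - 1))*(-3))*5088 = ((-⅐ - 6/(4*(⅓) - 1))*(-3))*5088 = ((-⅐ - 6/(4/3 - 1))*(-3))*5088 = ((-⅐ - 6/⅓)*(-3))*5088 = ((-⅐ - 6*3)*(-3))*5088 = ((-⅐ - 18)*(-3))*5088 = -127/7*(-3)*5088 = (381/7)*5088 = 1938528/7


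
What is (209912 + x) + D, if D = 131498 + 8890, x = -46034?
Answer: 304266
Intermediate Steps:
D = 140388
(209912 + x) + D = (209912 - 46034) + 140388 = 163878 + 140388 = 304266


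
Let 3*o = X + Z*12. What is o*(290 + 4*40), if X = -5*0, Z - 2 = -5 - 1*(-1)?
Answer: -3600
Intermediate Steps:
Z = -2 (Z = 2 + (-5 - 1*(-1)) = 2 + (-5 + 1) = 2 - 4 = -2)
X = 0
o = -8 (o = (0 - 2*12)/3 = (0 - 24)/3 = (⅓)*(-24) = -8)
o*(290 + 4*40) = -8*(290 + 4*40) = -8*(290 + 160) = -8*450 = -3600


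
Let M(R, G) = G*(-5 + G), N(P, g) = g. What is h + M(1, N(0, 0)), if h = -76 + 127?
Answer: 51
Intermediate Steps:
h = 51
h + M(1, N(0, 0)) = 51 + 0*(-5 + 0) = 51 + 0*(-5) = 51 + 0 = 51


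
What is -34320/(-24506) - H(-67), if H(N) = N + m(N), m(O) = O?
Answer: 1659062/12253 ≈ 135.40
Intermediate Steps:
H(N) = 2*N (H(N) = N + N = 2*N)
-34320/(-24506) - H(-67) = -34320/(-24506) - 2*(-67) = -34320*(-1/24506) - 1*(-134) = 17160/12253 + 134 = 1659062/12253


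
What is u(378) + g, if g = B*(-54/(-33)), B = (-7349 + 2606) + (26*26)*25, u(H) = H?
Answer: 222984/11 ≈ 20271.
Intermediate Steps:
B = 12157 (B = -4743 + 676*25 = -4743 + 16900 = 12157)
g = 218826/11 (g = 12157*(-54/(-33)) = 12157*(-54*(-1/33)) = 12157*(18/11) = 218826/11 ≈ 19893.)
u(378) + g = 378 + 218826/11 = 222984/11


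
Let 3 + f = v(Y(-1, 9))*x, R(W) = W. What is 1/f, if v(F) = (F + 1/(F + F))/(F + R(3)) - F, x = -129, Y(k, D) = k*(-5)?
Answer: 80/44781 ≈ 0.0017865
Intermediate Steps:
Y(k, D) = -5*k
v(F) = -F + (F + 1/(2*F))/(3 + F) (v(F) = (F + 1/(F + F))/(F + 3) - F = (F + 1/(2*F))/(3 + F) - F = -F + (F + 1/(2*F))/(3 + F))
f = 44781/80 (f = -3 + ((1/2 - (-5*(-1))**3 - 2*(-5*(-1))**2)/(((-5*(-1)))*(3 - 5*(-1))))*(-129) = -3 + ((1/2 - 1*5**3 - 2*5**2)/(5*(3 + 5)))*(-129) = -3 + ((1/5)*(1/2 - 1*125 - 2*25)/8)*(-129) = -3 + ((1/5)*(1/8)*(1/2 - 125 - 50))*(-129) = -3 + ((1/5)*(1/8)*(-349/2))*(-129) = -3 - 349/80*(-129) = -3 + 45021/80 = 44781/80 ≈ 559.76)
1/f = 1/(44781/80) = 80/44781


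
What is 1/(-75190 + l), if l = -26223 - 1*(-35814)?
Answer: -1/65599 ≈ -1.5244e-5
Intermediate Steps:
l = 9591 (l = -26223 + 35814 = 9591)
1/(-75190 + l) = 1/(-75190 + 9591) = 1/(-65599) = -1/65599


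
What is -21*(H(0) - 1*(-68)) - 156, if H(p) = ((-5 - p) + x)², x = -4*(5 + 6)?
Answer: -52005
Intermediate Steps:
x = -44 (x = -4*11 = -44)
H(p) = (-49 - p)² (H(p) = ((-5 - p) - 44)² = (-49 - p)²)
-21*(H(0) - 1*(-68)) - 156 = -21*((49 + 0)² - 1*(-68)) - 156 = -21*(49² + 68) - 156 = -21*(2401 + 68) - 156 = -21*2469 - 156 = -51849 - 156 = -52005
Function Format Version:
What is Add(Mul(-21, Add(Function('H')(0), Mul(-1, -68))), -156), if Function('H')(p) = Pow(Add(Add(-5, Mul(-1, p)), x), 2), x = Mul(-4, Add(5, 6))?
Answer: -52005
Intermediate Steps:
x = -44 (x = Mul(-4, 11) = -44)
Function('H')(p) = Pow(Add(-49, Mul(-1, p)), 2) (Function('H')(p) = Pow(Add(Add(-5, Mul(-1, p)), -44), 2) = Pow(Add(-49, Mul(-1, p)), 2))
Add(Mul(-21, Add(Function('H')(0), Mul(-1, -68))), -156) = Add(Mul(-21, Add(Pow(Add(49, 0), 2), Mul(-1, -68))), -156) = Add(Mul(-21, Add(Pow(49, 2), 68)), -156) = Add(Mul(-21, Add(2401, 68)), -156) = Add(Mul(-21, 2469), -156) = Add(-51849, -156) = -52005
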